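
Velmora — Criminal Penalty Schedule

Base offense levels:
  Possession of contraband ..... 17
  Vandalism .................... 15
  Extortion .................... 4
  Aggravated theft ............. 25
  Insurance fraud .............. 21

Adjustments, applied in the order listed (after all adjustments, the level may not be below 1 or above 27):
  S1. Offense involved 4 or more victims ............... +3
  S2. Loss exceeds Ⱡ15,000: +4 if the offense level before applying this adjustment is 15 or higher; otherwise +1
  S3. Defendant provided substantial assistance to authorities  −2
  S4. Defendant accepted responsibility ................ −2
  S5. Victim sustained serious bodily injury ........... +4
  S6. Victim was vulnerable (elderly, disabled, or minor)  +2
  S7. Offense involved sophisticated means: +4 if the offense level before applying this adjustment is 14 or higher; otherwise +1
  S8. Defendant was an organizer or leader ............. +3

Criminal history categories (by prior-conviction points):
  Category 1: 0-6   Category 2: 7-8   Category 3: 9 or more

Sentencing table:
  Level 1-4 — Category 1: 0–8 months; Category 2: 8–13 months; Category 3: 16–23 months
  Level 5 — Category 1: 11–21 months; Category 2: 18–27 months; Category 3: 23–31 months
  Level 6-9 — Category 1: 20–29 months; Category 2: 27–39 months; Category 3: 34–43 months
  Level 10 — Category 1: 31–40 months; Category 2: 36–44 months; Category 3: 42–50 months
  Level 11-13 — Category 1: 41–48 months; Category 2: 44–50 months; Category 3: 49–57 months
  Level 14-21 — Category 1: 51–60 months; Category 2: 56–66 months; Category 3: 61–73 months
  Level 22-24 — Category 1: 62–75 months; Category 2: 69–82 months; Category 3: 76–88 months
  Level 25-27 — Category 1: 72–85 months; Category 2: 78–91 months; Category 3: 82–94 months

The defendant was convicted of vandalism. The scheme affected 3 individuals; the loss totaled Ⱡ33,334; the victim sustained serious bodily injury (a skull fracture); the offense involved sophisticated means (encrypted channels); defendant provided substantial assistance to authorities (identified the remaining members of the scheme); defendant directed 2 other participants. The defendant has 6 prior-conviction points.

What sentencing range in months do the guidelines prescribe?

72-85 months

Base offense level for vandalism: 15.
S2 applies (level before this adjustment is 15 ≥ 15, so +4): 15 + 4 = 19.
S3 applies: 19 − 2 = 17.
S4 does not apply.
S5 applies: 17 + 4 = 21.
S6 does not apply.
S7 applies (level before this adjustment is 21 ≥ 14, so +4): 21 + 4 = 25.
S8 applies: 25 + 3 = 28.
Level 28 exceeds the maximum of 27; capped at 27.
Final offense level: 27.
Criminal history: 6 prior points → Category 1 (0-6).
Level 27 falls in the 25-27 band.
Grid: Level 25-27 × Category 1 = 72-85 months.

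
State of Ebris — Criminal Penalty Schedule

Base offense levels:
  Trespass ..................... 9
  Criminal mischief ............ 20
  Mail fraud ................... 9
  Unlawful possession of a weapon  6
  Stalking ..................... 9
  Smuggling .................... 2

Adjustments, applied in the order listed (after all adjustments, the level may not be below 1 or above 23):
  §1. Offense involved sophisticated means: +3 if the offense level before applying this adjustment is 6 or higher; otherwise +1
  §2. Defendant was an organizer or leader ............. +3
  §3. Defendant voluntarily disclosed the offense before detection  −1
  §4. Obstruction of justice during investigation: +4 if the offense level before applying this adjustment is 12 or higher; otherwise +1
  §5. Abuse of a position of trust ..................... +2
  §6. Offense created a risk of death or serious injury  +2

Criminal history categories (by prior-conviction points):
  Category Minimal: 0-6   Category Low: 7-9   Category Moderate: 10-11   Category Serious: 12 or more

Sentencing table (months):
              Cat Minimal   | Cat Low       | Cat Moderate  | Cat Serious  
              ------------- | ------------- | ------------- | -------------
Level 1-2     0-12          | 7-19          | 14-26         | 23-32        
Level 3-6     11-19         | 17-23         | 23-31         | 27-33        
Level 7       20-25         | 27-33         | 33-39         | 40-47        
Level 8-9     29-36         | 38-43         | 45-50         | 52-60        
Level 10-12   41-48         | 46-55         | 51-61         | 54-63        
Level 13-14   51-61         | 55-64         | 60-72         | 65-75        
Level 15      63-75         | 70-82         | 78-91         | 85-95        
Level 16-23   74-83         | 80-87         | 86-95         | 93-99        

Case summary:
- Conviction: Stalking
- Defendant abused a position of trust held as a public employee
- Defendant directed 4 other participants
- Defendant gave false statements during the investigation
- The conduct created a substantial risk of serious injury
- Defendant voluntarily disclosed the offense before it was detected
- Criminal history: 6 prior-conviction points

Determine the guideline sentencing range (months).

Base offense level for stalking: 9.
§2 applies: 9 + 3 = 12.
§3 applies: 12 − 1 = 11.
§4 applies (level before this adjustment is 11 < 12, so +1): 11 + 1 = 12.
§5 applies: 12 + 2 = 14.
§6 applies: 14 + 2 = 16.
Final offense level: 16.
Criminal history: 6 prior points → Category Minimal (0-6).
Level 16 falls in the 16-23 band.
Grid: Level 16-23 × Category Minimal = 74-83 months.

74-83 months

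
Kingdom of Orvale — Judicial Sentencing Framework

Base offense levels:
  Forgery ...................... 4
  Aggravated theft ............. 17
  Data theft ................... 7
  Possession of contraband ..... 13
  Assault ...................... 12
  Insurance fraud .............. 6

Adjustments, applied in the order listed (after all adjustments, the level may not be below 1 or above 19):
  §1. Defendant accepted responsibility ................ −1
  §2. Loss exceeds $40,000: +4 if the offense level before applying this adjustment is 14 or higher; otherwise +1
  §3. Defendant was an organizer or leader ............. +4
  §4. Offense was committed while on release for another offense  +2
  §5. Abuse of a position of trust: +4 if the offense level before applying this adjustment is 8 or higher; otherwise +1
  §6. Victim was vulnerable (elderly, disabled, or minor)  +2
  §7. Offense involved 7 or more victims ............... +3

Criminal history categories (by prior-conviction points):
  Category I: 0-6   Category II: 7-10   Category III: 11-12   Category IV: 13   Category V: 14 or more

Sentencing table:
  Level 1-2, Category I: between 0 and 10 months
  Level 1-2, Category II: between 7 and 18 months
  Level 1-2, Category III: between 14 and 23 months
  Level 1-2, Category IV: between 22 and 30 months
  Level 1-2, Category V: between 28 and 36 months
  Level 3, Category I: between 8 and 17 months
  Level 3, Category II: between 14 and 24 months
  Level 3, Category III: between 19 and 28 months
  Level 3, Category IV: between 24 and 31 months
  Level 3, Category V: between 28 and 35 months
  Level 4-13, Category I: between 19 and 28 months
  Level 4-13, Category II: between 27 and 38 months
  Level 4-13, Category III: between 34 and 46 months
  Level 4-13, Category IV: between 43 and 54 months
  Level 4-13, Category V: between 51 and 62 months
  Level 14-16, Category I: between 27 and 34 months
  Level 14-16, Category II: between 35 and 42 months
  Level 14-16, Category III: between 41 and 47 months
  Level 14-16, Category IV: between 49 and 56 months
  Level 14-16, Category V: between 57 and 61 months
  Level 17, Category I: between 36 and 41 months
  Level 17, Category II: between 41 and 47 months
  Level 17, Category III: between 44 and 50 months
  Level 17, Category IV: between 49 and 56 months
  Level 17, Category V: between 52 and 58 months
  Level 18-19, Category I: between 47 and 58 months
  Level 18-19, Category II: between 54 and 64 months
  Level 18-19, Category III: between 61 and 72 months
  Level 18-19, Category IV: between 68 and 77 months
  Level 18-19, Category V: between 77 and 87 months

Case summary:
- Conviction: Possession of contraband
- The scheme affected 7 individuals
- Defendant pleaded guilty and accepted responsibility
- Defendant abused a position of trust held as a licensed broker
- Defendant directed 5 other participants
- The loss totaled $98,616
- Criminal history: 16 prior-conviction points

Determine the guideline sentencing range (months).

Base offense level for possession of contraband: 13.
§1 applies: 13 − 1 = 12.
§2 applies (level before this adjustment is 12 < 14, so +1): 12 + 1 = 13.
§3 applies: 13 + 4 = 17.
§4 does not apply.
§5 applies (level before this adjustment is 17 ≥ 8, so +4): 17 + 4 = 21.
§7 applies: 21 + 3 = 24.
Level 24 exceeds the maximum of 19; capped at 19.
Final offense level: 19.
Criminal history: 16 prior points → Category V (14+).
Level 19 falls in the 18-19 band.
Grid: Level 18-19 × Category V = 77-87 months.

77-87 months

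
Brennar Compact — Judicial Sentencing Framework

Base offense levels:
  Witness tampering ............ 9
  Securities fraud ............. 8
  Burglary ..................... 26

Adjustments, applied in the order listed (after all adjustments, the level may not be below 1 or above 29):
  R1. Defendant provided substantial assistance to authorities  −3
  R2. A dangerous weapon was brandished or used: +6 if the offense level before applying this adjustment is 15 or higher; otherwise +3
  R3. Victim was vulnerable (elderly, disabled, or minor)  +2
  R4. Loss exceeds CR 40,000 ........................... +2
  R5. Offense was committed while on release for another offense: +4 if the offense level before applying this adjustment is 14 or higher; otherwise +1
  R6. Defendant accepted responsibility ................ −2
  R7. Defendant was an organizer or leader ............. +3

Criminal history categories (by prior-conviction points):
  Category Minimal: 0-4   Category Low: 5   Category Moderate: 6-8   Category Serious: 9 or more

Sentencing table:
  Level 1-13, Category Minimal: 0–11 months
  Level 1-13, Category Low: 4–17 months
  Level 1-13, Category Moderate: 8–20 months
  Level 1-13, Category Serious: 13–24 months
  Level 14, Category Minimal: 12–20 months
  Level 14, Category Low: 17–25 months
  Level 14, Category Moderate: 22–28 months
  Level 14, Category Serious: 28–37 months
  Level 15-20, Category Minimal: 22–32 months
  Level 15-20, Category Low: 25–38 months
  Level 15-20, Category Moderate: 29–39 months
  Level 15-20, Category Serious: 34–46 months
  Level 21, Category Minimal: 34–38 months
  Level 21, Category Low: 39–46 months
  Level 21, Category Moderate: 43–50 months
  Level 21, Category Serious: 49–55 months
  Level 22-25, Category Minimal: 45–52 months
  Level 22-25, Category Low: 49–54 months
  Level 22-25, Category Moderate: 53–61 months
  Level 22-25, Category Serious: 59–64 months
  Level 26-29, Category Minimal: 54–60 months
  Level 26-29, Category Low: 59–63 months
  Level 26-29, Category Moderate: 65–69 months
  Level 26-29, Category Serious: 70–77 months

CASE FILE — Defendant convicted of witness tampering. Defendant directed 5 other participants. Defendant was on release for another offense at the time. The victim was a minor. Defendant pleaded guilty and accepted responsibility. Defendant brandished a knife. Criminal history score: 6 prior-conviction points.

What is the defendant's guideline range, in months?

29-39 months

Base offense level for witness tampering: 9.
R2 applies (level before this adjustment is 9 < 15, so +3): 9 + 3 = 12.
R3 applies: 12 + 2 = 14.
R5 applies (level before this adjustment is 14 ≥ 14, so +4): 14 + 4 = 18.
R6 applies: 18 − 2 = 16.
R7 applies: 16 + 3 = 19.
Final offense level: 19.
Criminal history: 6 prior points → Category Moderate (6-8).
Level 19 falls in the 15-20 band.
Grid: Level 15-20 × Category Moderate = 29-39 months.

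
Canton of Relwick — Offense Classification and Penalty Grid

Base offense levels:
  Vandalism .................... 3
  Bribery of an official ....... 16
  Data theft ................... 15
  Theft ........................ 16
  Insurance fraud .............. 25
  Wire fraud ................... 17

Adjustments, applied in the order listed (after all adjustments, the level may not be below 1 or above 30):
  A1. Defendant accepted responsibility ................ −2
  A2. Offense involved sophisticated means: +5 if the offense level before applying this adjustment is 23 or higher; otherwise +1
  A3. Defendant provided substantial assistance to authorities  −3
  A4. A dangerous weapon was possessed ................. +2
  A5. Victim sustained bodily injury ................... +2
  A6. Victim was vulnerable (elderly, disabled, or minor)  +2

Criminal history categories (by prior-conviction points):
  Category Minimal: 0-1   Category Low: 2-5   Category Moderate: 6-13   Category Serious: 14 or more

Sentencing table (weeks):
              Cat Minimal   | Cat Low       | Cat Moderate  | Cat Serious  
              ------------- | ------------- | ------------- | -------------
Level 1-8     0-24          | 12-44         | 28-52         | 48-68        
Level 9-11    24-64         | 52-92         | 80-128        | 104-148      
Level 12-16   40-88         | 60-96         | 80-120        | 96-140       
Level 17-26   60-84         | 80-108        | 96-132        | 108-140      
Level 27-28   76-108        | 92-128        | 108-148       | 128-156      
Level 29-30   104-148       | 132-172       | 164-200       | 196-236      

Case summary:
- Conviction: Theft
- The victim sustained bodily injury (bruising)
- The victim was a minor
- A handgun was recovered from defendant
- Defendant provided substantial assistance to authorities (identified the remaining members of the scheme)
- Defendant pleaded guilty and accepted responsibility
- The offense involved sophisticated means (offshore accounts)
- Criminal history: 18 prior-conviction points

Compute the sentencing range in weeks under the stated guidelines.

Base offense level for theft: 16.
A1 applies: 16 − 2 = 14.
A2 applies (level before this adjustment is 14 < 23, so +1): 14 + 1 = 15.
A3 applies: 15 − 3 = 12.
A4 applies: 12 + 2 = 14.
A5 applies: 14 + 2 = 16.
A6 applies: 16 + 2 = 18.
Final offense level: 18.
Criminal history: 18 prior points → Category Serious (14+).
Level 18 falls in the 17-26 band.
Grid: Level 17-26 × Category Serious = 108-140 weeks.

108-140 weeks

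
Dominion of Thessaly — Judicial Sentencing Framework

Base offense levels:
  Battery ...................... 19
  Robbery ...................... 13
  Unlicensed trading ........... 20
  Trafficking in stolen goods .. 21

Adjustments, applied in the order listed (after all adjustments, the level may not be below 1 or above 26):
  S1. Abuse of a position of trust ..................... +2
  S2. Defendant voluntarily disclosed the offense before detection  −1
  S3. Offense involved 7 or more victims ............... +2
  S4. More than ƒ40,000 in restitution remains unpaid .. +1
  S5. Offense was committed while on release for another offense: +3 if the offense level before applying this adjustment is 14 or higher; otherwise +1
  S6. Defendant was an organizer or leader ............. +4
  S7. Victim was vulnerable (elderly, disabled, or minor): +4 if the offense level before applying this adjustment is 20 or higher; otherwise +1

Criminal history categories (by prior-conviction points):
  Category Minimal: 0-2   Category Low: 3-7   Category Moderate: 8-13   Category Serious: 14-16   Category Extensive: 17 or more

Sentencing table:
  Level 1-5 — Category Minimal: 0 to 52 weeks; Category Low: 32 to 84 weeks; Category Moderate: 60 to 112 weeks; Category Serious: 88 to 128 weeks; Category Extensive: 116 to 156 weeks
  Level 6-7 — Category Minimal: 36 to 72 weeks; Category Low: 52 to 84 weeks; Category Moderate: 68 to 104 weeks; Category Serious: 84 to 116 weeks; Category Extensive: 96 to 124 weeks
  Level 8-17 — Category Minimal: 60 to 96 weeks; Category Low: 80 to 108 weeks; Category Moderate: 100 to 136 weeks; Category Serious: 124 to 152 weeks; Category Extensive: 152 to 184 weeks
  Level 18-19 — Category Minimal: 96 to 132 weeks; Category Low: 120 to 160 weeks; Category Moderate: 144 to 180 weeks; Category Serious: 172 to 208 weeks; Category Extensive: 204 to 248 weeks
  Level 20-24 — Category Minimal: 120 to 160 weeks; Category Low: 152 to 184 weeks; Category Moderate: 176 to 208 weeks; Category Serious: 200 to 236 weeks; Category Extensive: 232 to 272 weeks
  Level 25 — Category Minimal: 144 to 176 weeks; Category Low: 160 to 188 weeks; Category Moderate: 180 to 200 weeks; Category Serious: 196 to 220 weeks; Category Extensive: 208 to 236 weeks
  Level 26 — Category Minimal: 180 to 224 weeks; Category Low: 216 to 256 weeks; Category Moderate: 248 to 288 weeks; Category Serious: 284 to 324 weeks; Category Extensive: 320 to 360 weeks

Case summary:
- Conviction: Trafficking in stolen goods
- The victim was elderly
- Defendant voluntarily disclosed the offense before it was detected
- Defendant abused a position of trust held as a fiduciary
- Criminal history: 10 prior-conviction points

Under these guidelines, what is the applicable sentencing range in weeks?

248-288 weeks

Base offense level for trafficking in stolen goods: 21.
S1 applies: 21 + 2 = 23.
S2 applies: 23 − 1 = 22.
S3 does not apply.
S4 does not apply.
S5 does not apply.
S7 applies (level before this adjustment is 22 ≥ 20, so +4): 22 + 4 = 26.
Final offense level: 26.
Criminal history: 10 prior points → Category Moderate (8-13).
Level 26 falls in the 26 band.
Grid: Level 26 × Category Moderate = 248-288 weeks.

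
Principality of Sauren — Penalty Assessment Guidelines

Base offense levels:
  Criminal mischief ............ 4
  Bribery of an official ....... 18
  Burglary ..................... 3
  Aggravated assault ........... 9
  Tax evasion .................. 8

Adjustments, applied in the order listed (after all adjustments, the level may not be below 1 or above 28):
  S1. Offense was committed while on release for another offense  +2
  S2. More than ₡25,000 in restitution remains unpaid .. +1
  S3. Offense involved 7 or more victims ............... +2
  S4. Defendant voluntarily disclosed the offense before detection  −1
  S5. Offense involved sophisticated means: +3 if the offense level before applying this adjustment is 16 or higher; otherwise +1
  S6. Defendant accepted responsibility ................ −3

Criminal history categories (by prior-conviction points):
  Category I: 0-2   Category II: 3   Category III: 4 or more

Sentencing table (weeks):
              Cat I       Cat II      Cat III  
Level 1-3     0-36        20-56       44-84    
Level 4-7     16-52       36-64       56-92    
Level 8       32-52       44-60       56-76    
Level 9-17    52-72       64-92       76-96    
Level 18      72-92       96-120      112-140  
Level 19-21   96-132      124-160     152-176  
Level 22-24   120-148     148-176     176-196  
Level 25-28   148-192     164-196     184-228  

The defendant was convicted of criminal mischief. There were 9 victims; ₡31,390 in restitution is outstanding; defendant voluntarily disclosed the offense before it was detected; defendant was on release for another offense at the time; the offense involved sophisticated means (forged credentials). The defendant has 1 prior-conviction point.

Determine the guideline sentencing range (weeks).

52-72 weeks

Base offense level for criminal mischief: 4.
S1 applies: 4 + 2 = 6.
S2 applies: 6 + 1 = 7.
S3 applies: 7 + 2 = 9.
S4 applies: 9 − 1 = 8.
S5 applies (level before this adjustment is 8 < 16, so +1): 8 + 1 = 9.
S6 does not apply.
Final offense level: 9.
Criminal history: 1 prior point → Category I (0-2).
Level 9 falls in the 9-17 band.
Grid: Level 9-17 × Category I = 52-72 weeks.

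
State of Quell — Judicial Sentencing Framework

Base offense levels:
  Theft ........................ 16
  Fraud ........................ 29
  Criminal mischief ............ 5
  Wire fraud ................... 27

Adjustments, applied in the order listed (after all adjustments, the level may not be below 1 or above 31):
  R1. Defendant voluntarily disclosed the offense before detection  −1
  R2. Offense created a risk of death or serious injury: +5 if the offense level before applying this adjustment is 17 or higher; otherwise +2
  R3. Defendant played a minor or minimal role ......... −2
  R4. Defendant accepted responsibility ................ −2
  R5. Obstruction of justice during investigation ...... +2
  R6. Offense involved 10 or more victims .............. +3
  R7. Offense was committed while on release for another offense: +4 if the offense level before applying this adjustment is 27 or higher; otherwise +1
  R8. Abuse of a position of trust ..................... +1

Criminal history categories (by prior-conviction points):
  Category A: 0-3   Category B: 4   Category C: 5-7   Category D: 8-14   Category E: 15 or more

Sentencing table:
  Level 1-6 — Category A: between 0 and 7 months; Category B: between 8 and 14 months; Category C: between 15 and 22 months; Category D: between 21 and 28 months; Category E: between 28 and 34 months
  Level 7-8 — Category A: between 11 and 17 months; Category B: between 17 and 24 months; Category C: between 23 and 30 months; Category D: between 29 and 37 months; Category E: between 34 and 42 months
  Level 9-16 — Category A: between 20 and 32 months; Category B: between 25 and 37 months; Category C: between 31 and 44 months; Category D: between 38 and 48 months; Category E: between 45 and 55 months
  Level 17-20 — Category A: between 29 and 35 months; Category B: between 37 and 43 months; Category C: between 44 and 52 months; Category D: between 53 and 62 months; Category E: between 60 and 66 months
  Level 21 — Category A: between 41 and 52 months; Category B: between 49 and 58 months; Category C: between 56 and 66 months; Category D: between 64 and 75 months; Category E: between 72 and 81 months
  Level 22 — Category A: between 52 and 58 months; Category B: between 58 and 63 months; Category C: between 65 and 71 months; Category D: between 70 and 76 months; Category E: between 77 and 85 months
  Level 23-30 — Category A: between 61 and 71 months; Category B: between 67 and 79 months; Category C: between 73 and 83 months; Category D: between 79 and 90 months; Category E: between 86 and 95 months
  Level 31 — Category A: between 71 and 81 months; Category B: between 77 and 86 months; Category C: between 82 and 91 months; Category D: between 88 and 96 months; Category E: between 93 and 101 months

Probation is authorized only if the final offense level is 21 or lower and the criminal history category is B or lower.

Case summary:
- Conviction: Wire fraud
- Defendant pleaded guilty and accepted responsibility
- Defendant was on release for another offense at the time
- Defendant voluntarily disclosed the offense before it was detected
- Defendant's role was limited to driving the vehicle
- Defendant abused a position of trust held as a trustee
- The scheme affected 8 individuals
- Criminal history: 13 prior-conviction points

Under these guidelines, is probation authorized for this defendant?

No

Base offense level for wire fraud: 27.
R1 applies: 27 − 1 = 26.
R2 does not apply.
R3 applies: 26 − 2 = 24.
R4 applies: 24 − 2 = 22.
R7 applies (level before this adjustment is 22 < 27, so +1): 22 + 1 = 23.
R8 applies: 23 + 1 = 24.
Final offense level: 24.
Criminal history: 13 prior points → Category D (8-14).
Level 24 falls in the 23-30 band.
Grid: Level 23-30 × Category D = 79-90 months.
Probation check: level 24 > 21 and category D > B → not eligible.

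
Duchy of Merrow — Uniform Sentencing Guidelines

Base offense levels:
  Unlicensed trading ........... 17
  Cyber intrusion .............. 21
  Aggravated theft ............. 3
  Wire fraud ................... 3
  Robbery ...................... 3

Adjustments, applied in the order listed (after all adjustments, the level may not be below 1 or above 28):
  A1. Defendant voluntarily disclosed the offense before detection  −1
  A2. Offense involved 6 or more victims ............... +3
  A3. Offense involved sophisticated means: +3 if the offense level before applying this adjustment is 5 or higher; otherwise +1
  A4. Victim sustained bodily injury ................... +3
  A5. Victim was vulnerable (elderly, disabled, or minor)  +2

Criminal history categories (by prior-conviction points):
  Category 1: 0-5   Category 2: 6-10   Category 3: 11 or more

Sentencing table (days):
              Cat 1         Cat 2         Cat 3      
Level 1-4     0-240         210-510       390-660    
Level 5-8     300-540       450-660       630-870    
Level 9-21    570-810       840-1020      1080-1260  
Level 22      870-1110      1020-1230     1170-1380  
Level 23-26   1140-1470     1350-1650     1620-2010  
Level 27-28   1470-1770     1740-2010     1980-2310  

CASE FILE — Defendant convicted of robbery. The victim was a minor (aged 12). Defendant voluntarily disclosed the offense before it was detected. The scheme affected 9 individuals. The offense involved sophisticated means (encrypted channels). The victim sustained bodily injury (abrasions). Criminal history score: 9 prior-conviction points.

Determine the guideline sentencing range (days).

Base offense level for robbery: 3.
A1 applies: 3 − 1 = 2.
A2 applies: 2 + 3 = 5.
A3 applies (level before this adjustment is 5 ≥ 5, so +3): 5 + 3 = 8.
A4 applies: 8 + 3 = 11.
A5 applies: 11 + 2 = 13.
Final offense level: 13.
Criminal history: 9 prior points → Category 2 (6-10).
Level 13 falls in the 9-21 band.
Grid: Level 9-21 × Category 2 = 840-1020 days.

840-1020 days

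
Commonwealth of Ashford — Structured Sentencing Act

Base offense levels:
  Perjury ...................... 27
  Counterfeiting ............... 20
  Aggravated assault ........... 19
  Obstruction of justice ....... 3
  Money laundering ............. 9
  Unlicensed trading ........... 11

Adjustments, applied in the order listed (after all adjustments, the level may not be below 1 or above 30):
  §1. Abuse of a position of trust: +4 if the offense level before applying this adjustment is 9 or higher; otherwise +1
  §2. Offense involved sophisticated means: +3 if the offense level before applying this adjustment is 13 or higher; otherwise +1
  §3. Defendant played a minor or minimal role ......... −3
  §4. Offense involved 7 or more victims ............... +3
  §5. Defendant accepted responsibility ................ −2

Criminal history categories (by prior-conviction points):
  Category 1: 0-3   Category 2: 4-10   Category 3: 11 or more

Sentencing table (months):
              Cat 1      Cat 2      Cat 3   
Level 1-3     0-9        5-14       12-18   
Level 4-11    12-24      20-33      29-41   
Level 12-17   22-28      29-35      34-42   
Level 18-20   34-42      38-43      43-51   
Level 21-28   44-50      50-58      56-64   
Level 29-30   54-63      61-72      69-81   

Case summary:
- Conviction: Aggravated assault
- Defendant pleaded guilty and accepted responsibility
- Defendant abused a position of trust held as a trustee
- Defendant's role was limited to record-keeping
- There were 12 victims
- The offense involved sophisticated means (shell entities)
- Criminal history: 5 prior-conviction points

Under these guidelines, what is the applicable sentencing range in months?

Base offense level for aggravated assault: 19.
§1 applies (level before this adjustment is 19 ≥ 9, so +4): 19 + 4 = 23.
§2 applies (level before this adjustment is 23 ≥ 13, so +3): 23 + 3 = 26.
§3 applies: 26 − 3 = 23.
§4 applies: 23 + 3 = 26.
§5 applies: 26 − 2 = 24.
Final offense level: 24.
Criminal history: 5 prior points → Category 2 (4-10).
Level 24 falls in the 21-28 band.
Grid: Level 21-28 × Category 2 = 50-58 months.

50-58 months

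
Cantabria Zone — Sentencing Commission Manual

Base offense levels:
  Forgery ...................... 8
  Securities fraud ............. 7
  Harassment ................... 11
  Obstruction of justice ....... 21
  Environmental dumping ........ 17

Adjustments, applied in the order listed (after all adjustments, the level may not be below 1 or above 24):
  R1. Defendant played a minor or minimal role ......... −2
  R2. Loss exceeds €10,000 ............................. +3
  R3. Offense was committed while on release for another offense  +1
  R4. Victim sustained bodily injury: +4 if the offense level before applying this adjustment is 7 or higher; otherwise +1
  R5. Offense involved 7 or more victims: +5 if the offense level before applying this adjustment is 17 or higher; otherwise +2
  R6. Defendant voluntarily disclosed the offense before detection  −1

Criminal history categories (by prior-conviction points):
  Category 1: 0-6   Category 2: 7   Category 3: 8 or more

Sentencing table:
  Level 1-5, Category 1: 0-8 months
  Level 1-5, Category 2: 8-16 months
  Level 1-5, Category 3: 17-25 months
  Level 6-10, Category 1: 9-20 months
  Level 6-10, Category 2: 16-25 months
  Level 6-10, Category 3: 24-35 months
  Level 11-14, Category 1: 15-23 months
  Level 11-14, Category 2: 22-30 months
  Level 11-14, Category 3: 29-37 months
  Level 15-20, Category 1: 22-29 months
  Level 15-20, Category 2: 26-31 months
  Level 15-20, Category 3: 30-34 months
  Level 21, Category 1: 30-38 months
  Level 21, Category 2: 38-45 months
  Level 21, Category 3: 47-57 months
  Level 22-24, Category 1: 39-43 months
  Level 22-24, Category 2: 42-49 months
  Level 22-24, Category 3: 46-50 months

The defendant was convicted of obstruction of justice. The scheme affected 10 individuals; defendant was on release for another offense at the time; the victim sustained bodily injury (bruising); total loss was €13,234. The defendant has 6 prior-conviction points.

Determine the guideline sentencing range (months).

Base offense level for obstruction of justice: 21.
R1 does not apply.
R2 applies: 21 + 3 = 24.
R3 applies: 24 + 1 = 25.
R4 applies (level before this adjustment is 25 ≥ 7, so +4): 25 + 4 = 29.
R5 applies (level before this adjustment is 29 ≥ 17, so +5): 29 + 5 = 34.
Level 34 exceeds the maximum of 24; capped at 24.
Final offense level: 24.
Criminal history: 6 prior points → Category 1 (0-6).
Level 24 falls in the 22-24 band.
Grid: Level 22-24 × Category 1 = 39-43 months.

39-43 months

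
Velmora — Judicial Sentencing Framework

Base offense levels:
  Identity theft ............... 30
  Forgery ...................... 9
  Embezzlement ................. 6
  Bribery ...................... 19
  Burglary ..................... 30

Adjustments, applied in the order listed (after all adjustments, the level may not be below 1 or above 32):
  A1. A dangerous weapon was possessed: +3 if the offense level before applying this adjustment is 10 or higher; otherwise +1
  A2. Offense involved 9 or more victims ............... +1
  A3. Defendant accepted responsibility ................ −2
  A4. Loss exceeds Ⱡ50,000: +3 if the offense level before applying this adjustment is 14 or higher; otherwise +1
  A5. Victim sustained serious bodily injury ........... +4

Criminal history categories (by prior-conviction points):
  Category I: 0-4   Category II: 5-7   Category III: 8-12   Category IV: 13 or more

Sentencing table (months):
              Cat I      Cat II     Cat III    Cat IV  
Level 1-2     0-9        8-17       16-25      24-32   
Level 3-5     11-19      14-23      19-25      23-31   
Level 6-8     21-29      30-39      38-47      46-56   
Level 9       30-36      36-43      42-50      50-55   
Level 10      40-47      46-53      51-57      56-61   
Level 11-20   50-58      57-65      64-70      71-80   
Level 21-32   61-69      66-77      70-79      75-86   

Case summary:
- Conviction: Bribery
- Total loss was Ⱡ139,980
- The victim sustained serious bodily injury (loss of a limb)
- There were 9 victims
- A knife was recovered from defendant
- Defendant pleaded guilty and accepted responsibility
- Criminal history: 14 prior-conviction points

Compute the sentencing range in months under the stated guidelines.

75-86 months

Base offense level for bribery: 19.
A1 applies (level before this adjustment is 19 ≥ 10, so +3): 19 + 3 = 22.
A2 applies: 22 + 1 = 23.
A3 applies: 23 − 2 = 21.
A4 applies (level before this adjustment is 21 ≥ 14, so +3): 21 + 3 = 24.
A5 applies: 24 + 4 = 28.
Final offense level: 28.
Criminal history: 14 prior points → Category IV (13+).
Level 28 falls in the 21-32 band.
Grid: Level 21-32 × Category IV = 75-86 months.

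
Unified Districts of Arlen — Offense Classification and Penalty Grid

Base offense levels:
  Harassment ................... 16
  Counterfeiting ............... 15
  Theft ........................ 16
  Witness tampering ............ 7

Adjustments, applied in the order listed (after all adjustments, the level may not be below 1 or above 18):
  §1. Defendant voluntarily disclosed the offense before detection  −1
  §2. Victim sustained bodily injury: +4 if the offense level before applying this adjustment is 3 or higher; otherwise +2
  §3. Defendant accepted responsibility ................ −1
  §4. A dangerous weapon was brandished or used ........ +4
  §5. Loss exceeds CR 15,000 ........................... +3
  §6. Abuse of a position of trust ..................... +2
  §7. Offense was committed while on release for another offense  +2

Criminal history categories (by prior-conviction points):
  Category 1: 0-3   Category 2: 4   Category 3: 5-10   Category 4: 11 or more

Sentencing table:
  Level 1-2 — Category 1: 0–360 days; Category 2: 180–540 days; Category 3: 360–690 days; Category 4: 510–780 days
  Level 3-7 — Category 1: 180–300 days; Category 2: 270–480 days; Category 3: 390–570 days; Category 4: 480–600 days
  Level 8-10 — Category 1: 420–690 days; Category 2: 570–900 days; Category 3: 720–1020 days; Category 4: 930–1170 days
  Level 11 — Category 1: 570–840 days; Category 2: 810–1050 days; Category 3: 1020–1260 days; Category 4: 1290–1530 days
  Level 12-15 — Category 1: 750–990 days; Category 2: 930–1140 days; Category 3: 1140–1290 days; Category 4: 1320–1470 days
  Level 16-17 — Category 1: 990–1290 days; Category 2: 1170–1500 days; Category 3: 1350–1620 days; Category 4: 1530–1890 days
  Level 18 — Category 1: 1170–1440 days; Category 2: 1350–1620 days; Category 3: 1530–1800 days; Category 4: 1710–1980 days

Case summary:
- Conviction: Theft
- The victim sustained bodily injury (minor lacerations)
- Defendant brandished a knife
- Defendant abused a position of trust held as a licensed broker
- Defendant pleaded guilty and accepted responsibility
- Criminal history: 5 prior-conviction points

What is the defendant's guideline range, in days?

Base offense level for theft: 16.
§2 applies (level before this adjustment is 16 ≥ 3, so +4): 16 + 4 = 20.
§3 applies: 20 − 1 = 19.
§4 applies: 19 + 4 = 23.
§6 applies: 23 + 2 = 25.
§7 does not apply.
Level 25 exceeds the maximum of 18; capped at 18.
Final offense level: 18.
Criminal history: 5 prior points → Category 3 (5-10).
Level 18 falls in the 18 band.
Grid: Level 18 × Category 3 = 1530-1800 days.

1530-1800 days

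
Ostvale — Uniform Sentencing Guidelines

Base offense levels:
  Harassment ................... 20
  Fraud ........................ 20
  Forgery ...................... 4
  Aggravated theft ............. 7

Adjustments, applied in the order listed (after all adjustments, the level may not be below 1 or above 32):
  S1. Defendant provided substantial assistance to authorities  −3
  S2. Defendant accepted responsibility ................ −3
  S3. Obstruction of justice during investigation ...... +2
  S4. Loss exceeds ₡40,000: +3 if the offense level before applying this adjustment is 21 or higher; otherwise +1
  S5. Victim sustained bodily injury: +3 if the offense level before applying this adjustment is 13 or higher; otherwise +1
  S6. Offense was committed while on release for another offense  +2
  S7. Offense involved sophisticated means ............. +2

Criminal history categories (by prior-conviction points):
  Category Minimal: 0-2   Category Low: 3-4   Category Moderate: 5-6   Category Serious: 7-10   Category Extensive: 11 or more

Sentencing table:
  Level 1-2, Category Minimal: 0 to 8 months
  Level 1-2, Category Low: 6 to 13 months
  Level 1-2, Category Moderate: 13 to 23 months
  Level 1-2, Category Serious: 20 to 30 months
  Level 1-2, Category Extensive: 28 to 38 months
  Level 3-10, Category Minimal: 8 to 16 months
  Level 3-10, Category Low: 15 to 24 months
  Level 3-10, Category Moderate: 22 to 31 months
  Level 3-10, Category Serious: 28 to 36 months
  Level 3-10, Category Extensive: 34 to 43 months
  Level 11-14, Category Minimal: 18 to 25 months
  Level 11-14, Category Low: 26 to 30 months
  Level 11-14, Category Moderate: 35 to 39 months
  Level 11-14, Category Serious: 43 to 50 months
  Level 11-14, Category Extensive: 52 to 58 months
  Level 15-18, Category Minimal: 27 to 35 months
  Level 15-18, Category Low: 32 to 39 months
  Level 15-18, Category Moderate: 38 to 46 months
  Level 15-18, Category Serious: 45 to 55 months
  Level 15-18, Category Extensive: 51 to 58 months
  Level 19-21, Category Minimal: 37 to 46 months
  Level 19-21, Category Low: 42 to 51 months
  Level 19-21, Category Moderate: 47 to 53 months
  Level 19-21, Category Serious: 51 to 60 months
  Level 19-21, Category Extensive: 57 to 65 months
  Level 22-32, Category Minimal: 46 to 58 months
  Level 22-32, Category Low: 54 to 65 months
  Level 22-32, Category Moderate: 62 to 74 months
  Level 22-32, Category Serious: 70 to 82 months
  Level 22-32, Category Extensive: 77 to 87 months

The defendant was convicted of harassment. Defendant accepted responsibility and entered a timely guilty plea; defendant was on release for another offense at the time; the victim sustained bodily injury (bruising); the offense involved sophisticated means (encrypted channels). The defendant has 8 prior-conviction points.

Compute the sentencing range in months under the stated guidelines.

70-82 months

Base offense level for harassment: 20.
S1 does not apply.
S2 applies: 20 − 3 = 17.
S4 does not apply.
S5 applies (level before this adjustment is 17 ≥ 13, so +3): 17 + 3 = 20.
S6 applies: 20 + 2 = 22.
S7 applies: 22 + 2 = 24.
Final offense level: 24.
Criminal history: 8 prior points → Category Serious (7-10).
Level 24 falls in the 22-32 band.
Grid: Level 22-32 × Category Serious = 70-82 months.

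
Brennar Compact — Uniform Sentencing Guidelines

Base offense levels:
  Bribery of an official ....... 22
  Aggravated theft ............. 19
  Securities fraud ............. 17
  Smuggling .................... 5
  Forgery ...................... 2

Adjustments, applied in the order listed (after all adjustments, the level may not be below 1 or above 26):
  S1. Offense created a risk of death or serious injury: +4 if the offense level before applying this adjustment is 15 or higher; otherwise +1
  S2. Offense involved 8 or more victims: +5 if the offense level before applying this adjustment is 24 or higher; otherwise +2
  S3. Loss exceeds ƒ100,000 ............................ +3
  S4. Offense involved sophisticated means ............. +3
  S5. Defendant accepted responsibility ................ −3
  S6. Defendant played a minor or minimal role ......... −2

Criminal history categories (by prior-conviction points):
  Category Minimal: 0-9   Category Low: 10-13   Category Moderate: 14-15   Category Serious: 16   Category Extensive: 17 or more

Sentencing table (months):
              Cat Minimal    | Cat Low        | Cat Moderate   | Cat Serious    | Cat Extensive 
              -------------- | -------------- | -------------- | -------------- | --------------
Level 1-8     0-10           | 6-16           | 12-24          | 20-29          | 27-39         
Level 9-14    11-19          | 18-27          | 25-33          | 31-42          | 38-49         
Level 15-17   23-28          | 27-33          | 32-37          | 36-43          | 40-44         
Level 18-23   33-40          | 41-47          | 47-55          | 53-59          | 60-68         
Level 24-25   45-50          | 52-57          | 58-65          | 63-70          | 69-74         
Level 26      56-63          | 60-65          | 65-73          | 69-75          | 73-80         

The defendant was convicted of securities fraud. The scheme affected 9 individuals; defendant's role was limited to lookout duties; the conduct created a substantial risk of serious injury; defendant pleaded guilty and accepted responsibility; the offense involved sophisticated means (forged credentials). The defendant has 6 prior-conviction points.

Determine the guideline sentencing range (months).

Base offense level for securities fraud: 17.
S1 applies (level before this adjustment is 17 ≥ 15, so +4): 17 + 4 = 21.
S2 applies (level before this adjustment is 21 < 24, so +2): 21 + 2 = 23.
S4 applies: 23 + 3 = 26.
S5 applies: 26 − 3 = 23.
S6 applies: 23 − 2 = 21.
Final offense level: 21.
Criminal history: 6 prior points → Category Minimal (0-9).
Level 21 falls in the 18-23 band.
Grid: Level 18-23 × Category Minimal = 33-40 months.

33-40 months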